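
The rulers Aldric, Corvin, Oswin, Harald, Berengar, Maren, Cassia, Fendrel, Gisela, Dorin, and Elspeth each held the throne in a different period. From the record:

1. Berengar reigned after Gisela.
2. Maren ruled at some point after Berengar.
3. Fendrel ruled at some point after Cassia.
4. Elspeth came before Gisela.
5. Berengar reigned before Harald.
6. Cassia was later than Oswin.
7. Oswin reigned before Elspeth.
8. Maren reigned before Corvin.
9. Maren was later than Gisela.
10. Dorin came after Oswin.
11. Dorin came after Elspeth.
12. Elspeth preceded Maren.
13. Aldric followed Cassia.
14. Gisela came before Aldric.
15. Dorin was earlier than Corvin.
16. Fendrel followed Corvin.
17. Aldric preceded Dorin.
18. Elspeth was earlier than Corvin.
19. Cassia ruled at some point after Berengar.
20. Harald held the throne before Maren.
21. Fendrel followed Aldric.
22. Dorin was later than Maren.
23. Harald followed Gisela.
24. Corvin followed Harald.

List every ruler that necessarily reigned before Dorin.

Aldric, Berengar, Cassia, Elspeth, Gisela, Harald, Maren, Oswin

Directly stated before Dorin: Aldric, Elspeth, Maren, and Oswin.
Berengar reaches Dorin via Berengar → Maren → Dorin.
Cassia reaches Dorin via Cassia → Aldric → Dorin.
Gisela reaches Dorin via Gisela → Aldric → Dorin.
Likewise Harald reaches Dorin by chaining the stated constraints.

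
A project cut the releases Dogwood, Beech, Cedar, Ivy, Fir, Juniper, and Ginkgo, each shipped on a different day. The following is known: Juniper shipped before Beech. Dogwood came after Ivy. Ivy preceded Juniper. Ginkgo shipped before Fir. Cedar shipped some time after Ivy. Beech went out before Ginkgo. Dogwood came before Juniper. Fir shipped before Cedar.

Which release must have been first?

Ivy has a chain of constraints placing it before every other release, so Ivy must be first.

Ivy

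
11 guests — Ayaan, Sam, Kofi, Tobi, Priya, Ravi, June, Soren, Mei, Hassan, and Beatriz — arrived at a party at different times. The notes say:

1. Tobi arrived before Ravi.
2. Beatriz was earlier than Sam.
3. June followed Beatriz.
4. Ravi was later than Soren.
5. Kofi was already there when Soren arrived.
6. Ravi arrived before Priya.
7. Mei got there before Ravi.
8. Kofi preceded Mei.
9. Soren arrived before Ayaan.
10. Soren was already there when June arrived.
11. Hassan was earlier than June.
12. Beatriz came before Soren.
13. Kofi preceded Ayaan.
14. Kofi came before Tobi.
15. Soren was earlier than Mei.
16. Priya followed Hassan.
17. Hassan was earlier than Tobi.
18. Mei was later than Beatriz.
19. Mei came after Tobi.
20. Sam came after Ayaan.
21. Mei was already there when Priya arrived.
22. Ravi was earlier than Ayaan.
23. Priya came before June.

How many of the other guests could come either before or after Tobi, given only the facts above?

Forced before Tobi: Hassan and Kofi; forced after Tobi: Ayaan, June, Mei, Priya, Ravi, and Sam.
That leaves Beatriz and Soren with no forced order relative to Tobi — 2.

2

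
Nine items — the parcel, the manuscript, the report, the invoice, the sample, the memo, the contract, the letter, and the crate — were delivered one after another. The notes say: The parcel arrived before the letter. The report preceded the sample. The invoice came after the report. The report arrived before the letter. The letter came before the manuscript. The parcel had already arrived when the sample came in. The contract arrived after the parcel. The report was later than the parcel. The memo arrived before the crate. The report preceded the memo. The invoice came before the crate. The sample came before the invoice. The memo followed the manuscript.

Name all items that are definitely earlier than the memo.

the letter, the manuscript, the parcel, the report

Directly stated before the memo: the manuscript and the report.
The letter reaches the memo via the letter → the manuscript → the memo.
The parcel reaches the memo via the parcel → the report → the memo.
No chain forces the invoice (or any of the others) ahead of the memo.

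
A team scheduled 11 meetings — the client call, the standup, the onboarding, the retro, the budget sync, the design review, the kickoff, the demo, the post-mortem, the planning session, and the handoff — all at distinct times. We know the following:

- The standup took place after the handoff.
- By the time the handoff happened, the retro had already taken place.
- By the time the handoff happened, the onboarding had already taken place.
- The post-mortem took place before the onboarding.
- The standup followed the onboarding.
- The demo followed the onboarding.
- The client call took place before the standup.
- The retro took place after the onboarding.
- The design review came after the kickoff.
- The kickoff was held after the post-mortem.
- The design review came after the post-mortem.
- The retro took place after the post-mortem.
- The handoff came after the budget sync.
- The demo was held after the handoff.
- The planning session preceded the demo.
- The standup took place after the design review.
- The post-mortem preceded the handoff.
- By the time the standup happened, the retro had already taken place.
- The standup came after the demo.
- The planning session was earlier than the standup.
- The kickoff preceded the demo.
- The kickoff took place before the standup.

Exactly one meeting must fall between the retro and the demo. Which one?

Tracing the constraints gives the retro → the handoff → the demo, so the handoff sits after the retro and before the demo.
No other meeting is forced both after the retro and before the demo.

the handoff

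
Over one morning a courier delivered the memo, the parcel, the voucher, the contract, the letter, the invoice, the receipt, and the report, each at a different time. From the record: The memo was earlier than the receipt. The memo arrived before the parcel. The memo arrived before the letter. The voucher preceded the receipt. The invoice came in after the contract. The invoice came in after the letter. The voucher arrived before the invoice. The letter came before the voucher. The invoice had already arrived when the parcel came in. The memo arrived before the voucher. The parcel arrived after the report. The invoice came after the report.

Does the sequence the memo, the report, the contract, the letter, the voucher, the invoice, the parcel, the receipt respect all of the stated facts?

Check each stated constraint against the proposed order — e.g. the memo is ahead of the parcel; the memo is ahead of the receipt. Every pair is in the required order; nothing is violated.

yes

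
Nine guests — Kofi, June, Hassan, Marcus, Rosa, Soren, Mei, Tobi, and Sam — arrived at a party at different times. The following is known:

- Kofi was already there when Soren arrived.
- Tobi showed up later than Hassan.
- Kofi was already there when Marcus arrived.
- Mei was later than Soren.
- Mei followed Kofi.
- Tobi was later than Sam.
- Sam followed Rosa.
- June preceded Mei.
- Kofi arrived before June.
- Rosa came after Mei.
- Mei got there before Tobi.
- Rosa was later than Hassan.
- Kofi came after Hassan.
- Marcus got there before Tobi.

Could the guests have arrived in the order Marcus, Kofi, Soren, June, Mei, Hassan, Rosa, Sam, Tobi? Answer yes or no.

The constraints require Kofi before Marcus, but in the proposed sequence Marcus appears ahead of Kofi. That one violation is enough.

no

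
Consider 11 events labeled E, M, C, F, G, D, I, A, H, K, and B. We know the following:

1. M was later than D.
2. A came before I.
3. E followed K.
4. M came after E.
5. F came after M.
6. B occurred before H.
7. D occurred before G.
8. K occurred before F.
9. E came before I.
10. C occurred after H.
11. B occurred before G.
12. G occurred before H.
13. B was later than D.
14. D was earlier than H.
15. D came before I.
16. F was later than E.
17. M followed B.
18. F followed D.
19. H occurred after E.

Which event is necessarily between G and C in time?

H

Tracing the constraints gives G → H → C, so H sits after G and before C.
No other event is forced both after G and before C.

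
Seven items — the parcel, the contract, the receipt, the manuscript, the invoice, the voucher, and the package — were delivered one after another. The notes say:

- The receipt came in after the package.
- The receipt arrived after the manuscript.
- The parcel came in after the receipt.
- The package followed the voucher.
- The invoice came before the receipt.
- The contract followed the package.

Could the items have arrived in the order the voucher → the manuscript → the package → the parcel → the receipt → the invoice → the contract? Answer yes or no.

The constraints require the receipt before the parcel, but in the proposed sequence the parcel appears ahead of the receipt. That one violation is enough.

no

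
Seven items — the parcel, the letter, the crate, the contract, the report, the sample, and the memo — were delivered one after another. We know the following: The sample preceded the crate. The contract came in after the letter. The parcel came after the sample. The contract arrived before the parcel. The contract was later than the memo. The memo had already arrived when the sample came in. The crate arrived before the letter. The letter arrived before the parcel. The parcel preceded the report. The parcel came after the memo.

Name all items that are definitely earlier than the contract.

Directly stated before the contract: the letter and the memo.
The crate reaches the contract via the crate → the letter → the contract.
The sample reaches the contract via the sample → the crate → the letter → the contract.

the crate, the letter, the memo, the sample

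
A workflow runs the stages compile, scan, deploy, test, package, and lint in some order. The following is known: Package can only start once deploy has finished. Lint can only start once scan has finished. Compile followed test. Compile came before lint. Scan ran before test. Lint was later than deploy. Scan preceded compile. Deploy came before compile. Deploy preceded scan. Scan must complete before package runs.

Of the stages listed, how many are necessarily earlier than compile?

Directly stated before compile: deploy, scan, and test.
That's deploy, scan, and test — 3 in all.

3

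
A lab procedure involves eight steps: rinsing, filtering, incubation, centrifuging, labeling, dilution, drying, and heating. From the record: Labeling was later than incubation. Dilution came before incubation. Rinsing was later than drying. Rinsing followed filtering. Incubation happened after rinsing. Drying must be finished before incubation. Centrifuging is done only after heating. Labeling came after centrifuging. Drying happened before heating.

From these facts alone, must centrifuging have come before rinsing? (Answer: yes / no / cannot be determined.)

No chain of stated constraints runs from centrifuging to rinsing, and none runs from rinsing to centrifuging either.
So the relative order of centrifuging and rinsing is not fixed by the given facts.

cannot be determined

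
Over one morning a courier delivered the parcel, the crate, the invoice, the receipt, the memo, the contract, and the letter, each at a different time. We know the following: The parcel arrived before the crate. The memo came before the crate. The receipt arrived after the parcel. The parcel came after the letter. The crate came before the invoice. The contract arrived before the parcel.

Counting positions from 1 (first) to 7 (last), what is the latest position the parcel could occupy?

The parcel must come before the crate, the invoice, and the receipt — 3 items forced after it.
Everything else can be placed before the parcel in some valid order, so the parcel can sit as late as position 7 − 3 = 4.

4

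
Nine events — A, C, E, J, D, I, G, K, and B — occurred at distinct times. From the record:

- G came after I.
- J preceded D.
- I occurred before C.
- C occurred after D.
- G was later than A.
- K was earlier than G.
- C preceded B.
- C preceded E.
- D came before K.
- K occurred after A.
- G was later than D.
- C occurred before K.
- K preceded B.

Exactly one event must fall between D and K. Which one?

C

Tracing the constraints gives D → C → K, so C sits after D and before K.
No other event is forced both after D and before K.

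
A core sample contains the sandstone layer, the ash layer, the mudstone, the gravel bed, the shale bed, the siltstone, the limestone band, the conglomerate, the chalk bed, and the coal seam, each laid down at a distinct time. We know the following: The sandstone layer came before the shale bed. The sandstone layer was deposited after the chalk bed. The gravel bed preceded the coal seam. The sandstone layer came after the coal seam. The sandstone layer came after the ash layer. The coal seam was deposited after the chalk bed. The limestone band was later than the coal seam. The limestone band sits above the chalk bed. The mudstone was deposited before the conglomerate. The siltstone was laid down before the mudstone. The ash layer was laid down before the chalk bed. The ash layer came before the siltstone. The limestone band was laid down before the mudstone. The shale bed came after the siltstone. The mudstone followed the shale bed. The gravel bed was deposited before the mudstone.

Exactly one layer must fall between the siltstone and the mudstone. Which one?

Tracing the constraints gives the siltstone → the shale bed → the mudstone, so the shale bed sits after the siltstone and before the mudstone.
No other layer is forced both after the siltstone and before the mudstone.

the shale bed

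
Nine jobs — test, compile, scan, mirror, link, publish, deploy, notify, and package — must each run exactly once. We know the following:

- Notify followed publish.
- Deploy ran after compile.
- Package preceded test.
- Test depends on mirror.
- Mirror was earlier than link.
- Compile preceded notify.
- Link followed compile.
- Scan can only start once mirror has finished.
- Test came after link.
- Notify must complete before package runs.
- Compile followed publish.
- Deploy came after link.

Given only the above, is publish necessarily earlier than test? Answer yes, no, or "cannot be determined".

Chain the constraints: publish → notify → package → test. Each link is directly stated, so publish comes before test.

yes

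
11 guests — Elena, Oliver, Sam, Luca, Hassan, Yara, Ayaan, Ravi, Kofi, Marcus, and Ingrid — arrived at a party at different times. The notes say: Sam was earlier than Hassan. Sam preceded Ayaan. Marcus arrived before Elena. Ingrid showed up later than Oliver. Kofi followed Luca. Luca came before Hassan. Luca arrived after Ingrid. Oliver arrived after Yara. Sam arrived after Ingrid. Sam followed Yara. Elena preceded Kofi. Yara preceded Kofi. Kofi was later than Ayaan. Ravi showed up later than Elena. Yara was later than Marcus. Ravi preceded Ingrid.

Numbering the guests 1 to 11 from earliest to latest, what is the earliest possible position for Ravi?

3

Elena and Marcus must both come before Ravi — 2 forced predecessors.
Nothing else is forced ahead of Ravi, so their earliest slot is position 2 + 1 = 3.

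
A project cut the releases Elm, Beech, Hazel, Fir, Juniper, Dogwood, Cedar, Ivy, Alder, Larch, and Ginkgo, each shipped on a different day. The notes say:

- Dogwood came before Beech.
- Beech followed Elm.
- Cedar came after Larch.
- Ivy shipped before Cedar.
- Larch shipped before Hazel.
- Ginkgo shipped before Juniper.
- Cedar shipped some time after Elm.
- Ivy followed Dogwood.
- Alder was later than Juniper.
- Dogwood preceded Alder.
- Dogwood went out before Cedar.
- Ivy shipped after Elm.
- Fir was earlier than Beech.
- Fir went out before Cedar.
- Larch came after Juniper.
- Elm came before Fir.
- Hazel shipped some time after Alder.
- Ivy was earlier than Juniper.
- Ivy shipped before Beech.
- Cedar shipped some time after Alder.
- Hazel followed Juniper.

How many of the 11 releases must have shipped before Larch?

Directly stated before Larch: Juniper.
Dogwood reaches Larch via Dogwood → Ivy → Juniper → Larch.
Elm reaches Larch via Elm → Ivy → Juniper → Larch.
Ginkgo reaches Larch via Ginkgo → Juniper → Larch.
Likewise Ivy reaches Larch by chaining the stated constraints.
That's Dogwood, Elm, Ginkgo, Ivy, and Juniper — 5 in all.

5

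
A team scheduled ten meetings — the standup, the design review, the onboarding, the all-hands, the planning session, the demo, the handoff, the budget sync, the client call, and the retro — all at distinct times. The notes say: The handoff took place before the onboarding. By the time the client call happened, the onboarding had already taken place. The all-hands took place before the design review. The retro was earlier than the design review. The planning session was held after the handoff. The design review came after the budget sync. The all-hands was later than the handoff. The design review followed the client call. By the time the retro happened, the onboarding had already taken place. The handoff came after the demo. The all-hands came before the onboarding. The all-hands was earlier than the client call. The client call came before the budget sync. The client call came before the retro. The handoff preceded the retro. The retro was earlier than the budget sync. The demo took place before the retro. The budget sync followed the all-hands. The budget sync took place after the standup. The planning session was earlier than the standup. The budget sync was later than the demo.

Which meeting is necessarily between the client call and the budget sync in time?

Tracing the constraints gives the client call → the retro → the budget sync, so the retro sits after the client call and before the budget sync.
No other meeting is forced both after the client call and before the budget sync.

the retro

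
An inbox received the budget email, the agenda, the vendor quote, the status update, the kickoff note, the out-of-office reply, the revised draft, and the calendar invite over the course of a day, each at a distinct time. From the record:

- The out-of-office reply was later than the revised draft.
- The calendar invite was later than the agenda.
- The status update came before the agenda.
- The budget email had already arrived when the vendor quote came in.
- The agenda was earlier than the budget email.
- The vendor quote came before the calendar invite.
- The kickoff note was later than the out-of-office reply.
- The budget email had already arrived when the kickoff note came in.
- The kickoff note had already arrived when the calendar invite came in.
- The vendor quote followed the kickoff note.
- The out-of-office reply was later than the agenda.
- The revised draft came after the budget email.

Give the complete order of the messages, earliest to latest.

The constraints fix every adjacent pair, so only one ordering works:
the status update → the agenda → the budget email → the revised draft → the out-of-office reply → the kickoff note → the vendor quote → the calendar invite.

the status update, the agenda, the budget email, the revised draft, the out-of-office reply, the kickoff note, the vendor quote, the calendar invite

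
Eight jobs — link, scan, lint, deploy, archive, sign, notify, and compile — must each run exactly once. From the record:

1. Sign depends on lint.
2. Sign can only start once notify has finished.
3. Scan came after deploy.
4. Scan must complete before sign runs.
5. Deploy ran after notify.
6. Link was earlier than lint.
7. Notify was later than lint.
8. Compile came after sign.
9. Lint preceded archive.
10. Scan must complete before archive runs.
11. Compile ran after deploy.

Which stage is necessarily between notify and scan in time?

Tracing the constraints gives notify → deploy → scan, so deploy sits after notify and before scan.
No other stage is forced both after notify and before scan.

deploy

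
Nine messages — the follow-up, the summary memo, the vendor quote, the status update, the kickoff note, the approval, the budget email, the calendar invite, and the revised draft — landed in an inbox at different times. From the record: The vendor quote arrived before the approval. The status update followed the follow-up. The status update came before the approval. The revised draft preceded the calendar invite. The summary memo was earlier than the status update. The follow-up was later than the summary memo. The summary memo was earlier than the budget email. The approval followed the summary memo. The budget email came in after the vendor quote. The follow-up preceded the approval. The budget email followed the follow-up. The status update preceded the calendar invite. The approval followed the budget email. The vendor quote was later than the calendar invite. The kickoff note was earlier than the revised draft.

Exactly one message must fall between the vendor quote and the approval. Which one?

the budget email

Tracing the constraints gives the vendor quote → the budget email → the approval, so the budget email sits after the vendor quote and before the approval.
No other message is forced both after the vendor quote and before the approval.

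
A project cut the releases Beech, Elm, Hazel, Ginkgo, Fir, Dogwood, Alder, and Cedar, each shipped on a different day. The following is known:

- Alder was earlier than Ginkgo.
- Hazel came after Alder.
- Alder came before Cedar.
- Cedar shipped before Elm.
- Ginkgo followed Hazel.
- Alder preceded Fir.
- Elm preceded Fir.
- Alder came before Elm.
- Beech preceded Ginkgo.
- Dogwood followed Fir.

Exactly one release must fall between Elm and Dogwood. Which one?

Fir

Tracing the constraints gives Elm → Fir → Dogwood, so Fir sits after Elm and before Dogwood.
No other release is forced both after Elm and before Dogwood.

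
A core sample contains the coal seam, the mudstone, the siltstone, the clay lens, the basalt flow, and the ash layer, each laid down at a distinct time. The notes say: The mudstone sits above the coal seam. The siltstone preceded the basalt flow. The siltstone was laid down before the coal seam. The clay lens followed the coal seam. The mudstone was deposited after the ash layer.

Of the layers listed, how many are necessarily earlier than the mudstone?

3

Directly stated before the mudstone: the ash layer and the coal seam.
The siltstone reaches the mudstone via the siltstone → the coal seam → the mudstone.
That's the ash layer, the coal seam, and the siltstone — 3 in all.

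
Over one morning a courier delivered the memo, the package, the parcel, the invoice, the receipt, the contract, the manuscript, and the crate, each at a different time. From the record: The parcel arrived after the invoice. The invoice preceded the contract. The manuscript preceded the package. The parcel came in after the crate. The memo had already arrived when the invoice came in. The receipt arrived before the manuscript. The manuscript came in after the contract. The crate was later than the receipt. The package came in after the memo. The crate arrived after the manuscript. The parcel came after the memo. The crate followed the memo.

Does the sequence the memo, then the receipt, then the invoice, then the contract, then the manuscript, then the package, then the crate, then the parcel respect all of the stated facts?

yes

Check each stated constraint against the proposed order — e.g. the memo is ahead of the crate; the memo is ahead of the parcel. Every pair is in the required order; nothing is violated.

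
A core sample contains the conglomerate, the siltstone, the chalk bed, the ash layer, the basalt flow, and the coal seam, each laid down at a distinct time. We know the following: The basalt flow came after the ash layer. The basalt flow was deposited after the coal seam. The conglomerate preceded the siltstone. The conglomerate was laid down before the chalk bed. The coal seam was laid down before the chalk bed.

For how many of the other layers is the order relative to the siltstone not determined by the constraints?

Forced before the siltstone: the conglomerate.
That leaves the ash layer, the basalt flow, the chalk bed, and the coal seam with no forced order relative to the siltstone — 4.

4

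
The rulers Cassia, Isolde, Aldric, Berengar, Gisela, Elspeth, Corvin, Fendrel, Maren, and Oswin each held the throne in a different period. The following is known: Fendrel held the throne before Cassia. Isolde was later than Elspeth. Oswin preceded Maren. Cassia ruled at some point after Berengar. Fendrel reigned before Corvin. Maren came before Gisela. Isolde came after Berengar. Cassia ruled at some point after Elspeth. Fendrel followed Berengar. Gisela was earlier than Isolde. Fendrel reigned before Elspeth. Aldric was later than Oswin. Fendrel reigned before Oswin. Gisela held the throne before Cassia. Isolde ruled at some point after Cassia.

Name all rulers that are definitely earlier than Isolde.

Berengar, Cassia, Elspeth, Fendrel, Gisela, Maren, Oswin

Directly stated before Isolde: Berengar, Cassia, Elspeth, and Gisela.
Fendrel reaches Isolde via Fendrel → Cassia → Isolde.
Maren reaches Isolde via Maren → Gisela → Isolde.
Oswin reaches Isolde via Oswin → Maren → Gisela → Isolde.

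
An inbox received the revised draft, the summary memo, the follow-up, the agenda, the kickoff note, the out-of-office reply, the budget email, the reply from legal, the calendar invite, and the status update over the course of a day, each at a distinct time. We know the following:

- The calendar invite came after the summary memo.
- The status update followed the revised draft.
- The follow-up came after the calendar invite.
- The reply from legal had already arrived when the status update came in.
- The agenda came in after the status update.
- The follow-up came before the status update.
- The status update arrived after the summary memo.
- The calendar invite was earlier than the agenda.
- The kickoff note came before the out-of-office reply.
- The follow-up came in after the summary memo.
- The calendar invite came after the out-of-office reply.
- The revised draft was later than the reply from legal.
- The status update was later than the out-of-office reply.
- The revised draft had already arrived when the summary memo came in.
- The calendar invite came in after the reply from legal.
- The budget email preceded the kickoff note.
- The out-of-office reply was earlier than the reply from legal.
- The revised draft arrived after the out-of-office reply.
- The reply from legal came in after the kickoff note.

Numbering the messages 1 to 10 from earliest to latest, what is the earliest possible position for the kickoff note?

2

The budget email must come before the kickoff note — 1 forced predecessor.
Nothing else is forced ahead of the kickoff note, so its earliest slot is position 1 + 1 = 2.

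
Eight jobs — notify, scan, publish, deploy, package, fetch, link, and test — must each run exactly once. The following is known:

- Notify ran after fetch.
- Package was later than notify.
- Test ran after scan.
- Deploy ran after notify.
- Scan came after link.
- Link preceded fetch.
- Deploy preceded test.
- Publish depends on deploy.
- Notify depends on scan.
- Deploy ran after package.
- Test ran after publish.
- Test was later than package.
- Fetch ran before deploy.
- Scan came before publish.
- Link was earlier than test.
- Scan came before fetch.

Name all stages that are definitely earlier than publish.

Directly stated before publish: deploy and scan.
Fetch reaches publish via fetch → deploy → publish.
Link reaches publish via link → scan → publish.
Notify reaches publish via notify → deploy → publish.
Likewise package reaches publish by chaining the stated constraints.
No chain forces test ahead of publish.

deploy, fetch, link, notify, package, scan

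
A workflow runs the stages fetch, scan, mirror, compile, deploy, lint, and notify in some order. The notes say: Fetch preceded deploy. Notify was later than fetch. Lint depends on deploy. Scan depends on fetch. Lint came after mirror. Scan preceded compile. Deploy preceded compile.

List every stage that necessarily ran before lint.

Directly stated before lint: deploy and mirror.
Fetch reaches lint via fetch → deploy → lint.
No chain forces notify (or any of the others) ahead of lint.

deploy, fetch, mirror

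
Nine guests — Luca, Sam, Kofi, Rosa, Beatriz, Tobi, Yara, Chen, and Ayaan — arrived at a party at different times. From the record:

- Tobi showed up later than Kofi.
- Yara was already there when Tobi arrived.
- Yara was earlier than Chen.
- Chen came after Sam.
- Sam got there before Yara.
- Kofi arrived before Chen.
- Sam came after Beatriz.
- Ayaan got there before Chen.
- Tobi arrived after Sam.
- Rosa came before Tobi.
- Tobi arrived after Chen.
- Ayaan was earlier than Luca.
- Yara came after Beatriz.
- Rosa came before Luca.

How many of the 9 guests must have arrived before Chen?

5

Directly stated before Chen: Ayaan, Kofi, Sam, and Yara.
Beatriz reaches Chen via Beatriz → Sam → Chen.
No chain forces Rosa (or any of the others) ahead of Chen.
That's Ayaan, Beatriz, Kofi, Sam, and Yara — 5 in all.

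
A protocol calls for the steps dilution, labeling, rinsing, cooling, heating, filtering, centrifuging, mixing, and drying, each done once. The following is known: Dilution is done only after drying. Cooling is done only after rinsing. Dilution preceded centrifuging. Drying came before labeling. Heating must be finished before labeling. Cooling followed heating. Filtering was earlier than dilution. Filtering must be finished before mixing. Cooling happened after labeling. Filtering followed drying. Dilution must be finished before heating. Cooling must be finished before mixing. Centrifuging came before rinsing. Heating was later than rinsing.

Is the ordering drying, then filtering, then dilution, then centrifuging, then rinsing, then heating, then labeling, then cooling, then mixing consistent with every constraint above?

Check each stated constraint against the proposed order — e.g. drying is ahead of labeling; filtering is ahead of mixing. Every pair is in the required order; nothing is violated.

yes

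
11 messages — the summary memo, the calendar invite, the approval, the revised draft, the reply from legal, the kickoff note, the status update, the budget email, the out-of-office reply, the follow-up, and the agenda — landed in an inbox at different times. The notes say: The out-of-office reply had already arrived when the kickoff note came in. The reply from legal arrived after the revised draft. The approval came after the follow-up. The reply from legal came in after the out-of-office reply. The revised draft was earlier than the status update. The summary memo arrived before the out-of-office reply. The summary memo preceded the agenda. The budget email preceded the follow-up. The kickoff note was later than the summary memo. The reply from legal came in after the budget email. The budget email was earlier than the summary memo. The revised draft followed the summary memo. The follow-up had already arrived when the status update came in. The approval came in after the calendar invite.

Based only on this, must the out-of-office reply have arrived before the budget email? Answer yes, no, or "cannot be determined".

Tracing the constraints gives the budget email → the summary memo → the out-of-office reply, so the budget email must come before the out-of-office reply.
That means the out-of-office reply cannot be before the budget email.

no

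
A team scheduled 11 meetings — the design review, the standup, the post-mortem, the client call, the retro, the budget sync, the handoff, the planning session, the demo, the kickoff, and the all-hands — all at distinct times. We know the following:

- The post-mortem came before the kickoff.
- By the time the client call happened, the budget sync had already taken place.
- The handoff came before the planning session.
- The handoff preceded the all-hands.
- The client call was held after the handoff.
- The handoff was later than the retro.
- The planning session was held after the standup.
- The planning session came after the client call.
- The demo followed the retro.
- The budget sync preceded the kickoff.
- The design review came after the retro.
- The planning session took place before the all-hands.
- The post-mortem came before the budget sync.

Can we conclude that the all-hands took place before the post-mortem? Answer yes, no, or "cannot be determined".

no

Tracing the constraints gives the post-mortem → the budget sync → the client call → the planning session → the all-hands, so the post-mortem must come before the all-hands.
That means the all-hands cannot be before the post-mortem.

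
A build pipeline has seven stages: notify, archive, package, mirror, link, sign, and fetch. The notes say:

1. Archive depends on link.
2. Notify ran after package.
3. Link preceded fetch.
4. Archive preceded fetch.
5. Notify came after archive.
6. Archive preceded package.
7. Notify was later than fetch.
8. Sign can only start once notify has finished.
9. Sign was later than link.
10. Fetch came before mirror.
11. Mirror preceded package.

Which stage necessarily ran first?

Link has a chain of constraints placing it before every other stage, so link must be first.

link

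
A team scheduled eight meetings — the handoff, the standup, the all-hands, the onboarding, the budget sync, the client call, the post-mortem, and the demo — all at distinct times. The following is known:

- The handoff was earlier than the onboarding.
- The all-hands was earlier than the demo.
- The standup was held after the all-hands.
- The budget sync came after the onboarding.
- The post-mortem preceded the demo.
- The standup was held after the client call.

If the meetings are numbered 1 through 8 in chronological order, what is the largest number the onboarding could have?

7

The onboarding must come before the budget sync — 1 meeting forced after it.
Everything else can be placed before the onboarding in some valid order, so the onboarding can sit as late as position 8 − 1 = 7.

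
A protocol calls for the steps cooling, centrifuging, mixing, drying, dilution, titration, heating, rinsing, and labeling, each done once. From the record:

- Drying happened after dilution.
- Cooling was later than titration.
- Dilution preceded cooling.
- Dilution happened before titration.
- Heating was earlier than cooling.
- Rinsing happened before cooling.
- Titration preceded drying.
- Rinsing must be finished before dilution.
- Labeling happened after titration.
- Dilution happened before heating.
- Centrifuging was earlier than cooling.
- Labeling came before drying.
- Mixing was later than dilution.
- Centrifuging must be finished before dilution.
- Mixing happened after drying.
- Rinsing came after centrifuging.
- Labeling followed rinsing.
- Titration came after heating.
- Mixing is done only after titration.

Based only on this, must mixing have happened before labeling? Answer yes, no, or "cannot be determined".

Tracing the constraints gives labeling → drying → mixing, so labeling must come before mixing.
That means mixing cannot be before labeling.

no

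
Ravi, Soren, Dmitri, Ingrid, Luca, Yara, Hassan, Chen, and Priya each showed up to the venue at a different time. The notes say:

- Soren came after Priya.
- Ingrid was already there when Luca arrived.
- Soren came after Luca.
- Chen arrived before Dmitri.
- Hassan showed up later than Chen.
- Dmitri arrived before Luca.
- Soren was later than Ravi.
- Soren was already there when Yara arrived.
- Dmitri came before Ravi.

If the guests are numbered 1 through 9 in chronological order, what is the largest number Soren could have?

Soren must come before Yara — 1 guest forced after them.
Everything else can be placed before Soren in some valid order, so Soren can sit as late as position 9 − 1 = 8.

8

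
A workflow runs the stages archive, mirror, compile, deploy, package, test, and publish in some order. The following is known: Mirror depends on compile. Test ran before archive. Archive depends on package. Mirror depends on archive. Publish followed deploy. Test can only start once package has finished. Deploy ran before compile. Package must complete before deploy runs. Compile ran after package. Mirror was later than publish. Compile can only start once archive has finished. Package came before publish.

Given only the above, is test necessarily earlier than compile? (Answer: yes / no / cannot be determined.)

Chain the constraints: test → archive → compile. Each link is directly stated, so test comes before compile.

yes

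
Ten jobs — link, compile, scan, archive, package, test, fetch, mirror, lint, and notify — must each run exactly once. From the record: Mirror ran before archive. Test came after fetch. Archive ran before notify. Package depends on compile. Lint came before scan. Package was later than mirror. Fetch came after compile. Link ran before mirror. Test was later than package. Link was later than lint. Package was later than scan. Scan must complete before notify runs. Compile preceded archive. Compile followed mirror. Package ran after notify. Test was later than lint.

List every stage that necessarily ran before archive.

compile, link, lint, mirror

Directly stated before archive: compile and mirror.
Link reaches archive via link → mirror → archive.
Lint reaches archive via lint → link → mirror → archive.
No chain forces package (or any of the others) ahead of archive.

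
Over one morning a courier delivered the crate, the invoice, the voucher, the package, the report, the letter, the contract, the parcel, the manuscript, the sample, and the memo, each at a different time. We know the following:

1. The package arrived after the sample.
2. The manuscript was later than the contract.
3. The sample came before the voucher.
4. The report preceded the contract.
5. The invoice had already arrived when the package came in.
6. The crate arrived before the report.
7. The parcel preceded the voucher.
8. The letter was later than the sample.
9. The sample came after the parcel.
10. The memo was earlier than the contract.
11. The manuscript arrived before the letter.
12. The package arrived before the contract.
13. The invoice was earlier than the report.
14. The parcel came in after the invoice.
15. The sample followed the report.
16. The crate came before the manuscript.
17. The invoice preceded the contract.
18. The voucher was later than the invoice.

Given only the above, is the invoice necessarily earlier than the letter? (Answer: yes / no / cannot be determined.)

yes

Chain the constraints: the invoice → the contract → the manuscript → the letter. Each link is directly stated, so the invoice comes before the letter.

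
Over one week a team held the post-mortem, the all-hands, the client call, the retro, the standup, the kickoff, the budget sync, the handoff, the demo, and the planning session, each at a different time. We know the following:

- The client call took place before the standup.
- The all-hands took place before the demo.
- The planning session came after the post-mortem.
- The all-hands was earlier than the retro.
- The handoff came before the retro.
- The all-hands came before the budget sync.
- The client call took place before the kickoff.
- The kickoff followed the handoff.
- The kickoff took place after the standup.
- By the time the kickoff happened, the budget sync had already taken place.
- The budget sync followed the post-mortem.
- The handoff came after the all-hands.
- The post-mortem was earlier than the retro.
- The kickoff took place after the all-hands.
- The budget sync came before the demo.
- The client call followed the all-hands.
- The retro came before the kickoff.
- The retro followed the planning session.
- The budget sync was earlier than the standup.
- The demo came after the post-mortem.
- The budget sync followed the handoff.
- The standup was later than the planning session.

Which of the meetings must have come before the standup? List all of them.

the all-hands, the budget sync, the client call, the handoff, the planning session, the post-mortem

Directly stated before the standup: the budget sync, the client call, and the planning session.
The all-hands reaches the standup via the all-hands → the client call → the standup.
The handoff reaches the standup via the handoff → the budget sync → the standup.
The post-mortem reaches the standup via the post-mortem → the planning session → the standup.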